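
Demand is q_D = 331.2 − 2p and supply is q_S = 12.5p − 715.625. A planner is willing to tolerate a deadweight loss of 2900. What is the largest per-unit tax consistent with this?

In inverse form: demand p = 165.6 − 0.5q, supply p = 57.25 + 0.08q.
Competitive equilibrium: 165.6 − 0.5q = 57.25 + 0.08q → q* = 186.8103, p* = 72.1948.
A tax t gives Δq = t/0.58 and wedge t, so DWL = t²/1.16.
t²/1.16 = 2900 → t² = 3364 → t = 58.

58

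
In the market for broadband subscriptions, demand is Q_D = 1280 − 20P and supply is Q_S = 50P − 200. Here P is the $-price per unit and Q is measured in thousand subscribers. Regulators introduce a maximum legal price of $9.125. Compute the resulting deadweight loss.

In inverse form: demand P = 64 − 0.05Q, supply P = 4 + 0.02Q.
Competitive equilibrium: 64 − 0.05Q = 4 + 0.02Q → Q* = 857.1429, P* = 21.1429.
At the ceiling P = 9.125, quantity supplied = (9.125 − 4)/0.02 = 256.25.
Willingness to pay at Q' = 256.25: 64 − 0.05·256.25 = 51.1875.
ΔQ = 857.1429 − 256.25 = 600.8929; wedge = 51.1875 − 9.125 = 42.0625.
Welfare loss = ½ × 600.8929 × 42.0625 = $12637.53 thousand.

$12637.53 thousand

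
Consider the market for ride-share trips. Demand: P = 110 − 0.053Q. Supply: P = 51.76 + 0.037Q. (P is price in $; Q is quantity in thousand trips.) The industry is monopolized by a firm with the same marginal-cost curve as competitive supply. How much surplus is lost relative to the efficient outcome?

Competitive equilibrium: 110 − 0.053Q = 51.76 + 0.037Q → Q* = 647.11111, P* = 75.70311.
Marginal revenue: MR = 110 − 0.106Q. Set MR = MC: 110 − 0.106Q = 51.76 + 0.037Q → Q_m = 407.27273.
Price P_m = 110 − 0.053·407.27273 = 88.41455; MC(Q_m) = 51.76 + 0.037·407.27273 = 66.82909.
Competitive Q* = 647.11111, so ΔQ = 239.83838; wedge = 88.41455 − 66.82909 = 21.58546.
Welfare loss = ½ × 239.83838 × 21.58546 = $2588.51 thousand.

$2588.51 thousand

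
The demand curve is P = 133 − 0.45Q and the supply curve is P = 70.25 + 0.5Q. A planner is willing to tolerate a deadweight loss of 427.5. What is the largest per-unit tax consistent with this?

28.5

Competitive equilibrium: 133 − 0.45Q = 70.25 + 0.5Q → Q* = 66.0526, P* = 103.2763.
A tax t gives ΔQ = t/0.95 and wedge t, so DWL = t²/1.9.
t²/1.9 = 427.5 → t² = 812.25 → t = 28.5.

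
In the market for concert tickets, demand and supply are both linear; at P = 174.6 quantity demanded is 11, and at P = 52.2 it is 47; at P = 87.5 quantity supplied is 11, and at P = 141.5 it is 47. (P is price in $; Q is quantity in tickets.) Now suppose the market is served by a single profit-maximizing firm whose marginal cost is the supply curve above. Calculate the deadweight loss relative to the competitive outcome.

$340.42

Demand slope = (52.2 − 174.6)/(47 − 11) = −3.4, so P = 212 − 3.4Q.
Supply slope = (141.5 − 87.5)/(47 − 11) = 1.5, so P = 71 + 1.5Q.
Competitive equilibrium: 212 − 3.4Q = 71 + 1.5Q → Q* = 28.7755, P* = 114.1633.
Marginal revenue: MR = 212 − 6.8Q. Set MR = MC: 212 − 6.8Q = 71 + 1.5Q → Q_m = 16.988.
Price P_m = 212 − 3.4·16.988 = 154.2408; MC(Q_m) = 71 + 1.5·16.988 = 96.482.
Competitive Q* = 28.7755, so ΔQ = 11.7875; wedge = 154.2408 − 96.482 = 57.7588.
The triangle = ½ × 11.7875 × 57.7588 = $340.42.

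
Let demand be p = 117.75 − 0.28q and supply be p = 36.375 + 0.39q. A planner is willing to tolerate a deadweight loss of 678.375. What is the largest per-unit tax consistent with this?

30.15

Competitive equilibrium: 117.75 − 0.28q = 36.375 + 0.39q → q* = 121.4552, p* = 83.7425.
A tax t gives Δq = t/0.67 and wedge t, so DWL = t²/1.34.
t²/1.34 = 678.375 → t² = 909.0225 → t = 30.15.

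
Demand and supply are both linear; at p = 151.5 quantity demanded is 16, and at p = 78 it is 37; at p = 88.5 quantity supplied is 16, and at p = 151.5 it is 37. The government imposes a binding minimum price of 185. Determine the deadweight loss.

1206.05

Demand slope = (78 − 151.5)/(37 − 16) = −3.5, so p = 207.5 − 3.5q.
Supply slope = (151.5 − 88.5)/(37 − 16) = 3, so p = 40.5 + 3q.
Competitive equilibrium: 207.5 − 3.5q = 40.5 + 3q → q* = 25.69231, p* = 117.57692.
At the floor p = 185, quantity demanded = (207.5 − 185)/3.5 = 6.42857.
Sellers' marginal cost at q' = 6.42857: 40.5 + 3·6.42857 = 59.78571.
Δq = 25.69231 − 6.42857 = 19.26374; wedge = 185 − 59.78571 = 125.21429.
The triangle = ½ × 19.26374 × 125.21429 = 1206.05.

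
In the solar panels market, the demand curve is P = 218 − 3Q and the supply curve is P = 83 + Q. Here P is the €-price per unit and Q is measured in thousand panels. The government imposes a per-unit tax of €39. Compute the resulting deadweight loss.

Competitive equilibrium: 218 − 3Q = 83 + Q → Q* = 33.75, P* = 116.75.
With the tax, the buyer price exceeds the seller price by 39: (218 − 3Q) − (83 + Q) = 39 → Q' = 24.
ΔQ = 33.75 − 24 = 9.75; the wedge equals the tax, 39.
DWL = ½ × 9.75 × 39 = €190.125 thousand.

€190.125 thousand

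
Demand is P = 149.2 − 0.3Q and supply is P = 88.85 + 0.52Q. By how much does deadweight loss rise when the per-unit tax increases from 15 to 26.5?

291.01

Competitive equilibrium: 149.2 − 0.3Q = 88.85 + 0.52Q → Q* = 73.5976, P* = 127.1207.
For a per-unit tax t: ΔQ = t/0.82, so DWL = ½·t·(t/0.82) = t²/1.64.
At t = 15: DWL = 137.195. At t = 26.5: DWL = 428.201.
Increase = 428.201 − 137.195 = 291.01.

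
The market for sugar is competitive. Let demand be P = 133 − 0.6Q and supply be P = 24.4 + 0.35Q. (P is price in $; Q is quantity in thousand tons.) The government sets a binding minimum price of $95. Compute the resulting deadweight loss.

$1234.63 thousand

Competitive equilibrium: 133 − 0.6Q = 24.4 + 0.35Q → Q* = 114.3158, P* = 64.4105.
At the floor P = 95, quantity demanded = (133 − 95)/0.6 = 63.3333.
Sellers' marginal cost at Q' = 63.3333: 24.4 + 0.35·63.3333 = 46.5667.
ΔQ = 114.3158 − 63.3333 = 50.9825; wedge = 95 − 46.5667 = 48.4333.
Welfare loss = ½ × 50.9825 × 48.4333 = $1234.63 thousand.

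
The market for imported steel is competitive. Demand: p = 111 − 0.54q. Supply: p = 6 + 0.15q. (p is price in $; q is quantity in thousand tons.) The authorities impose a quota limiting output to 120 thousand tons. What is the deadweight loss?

Competitive equilibrium: 111 − 0.54q = 6 + 0.15q → q* = 152.1739, p* = 28.8261.
At q = 120: demand price = 111 − 0.54·120 = 46.2; supply price = 6 + 0.15·120 = 24.
Δq = 152.1739 − 120 = 32.1739; wedge = 46.2 − 24 = 22.2.
The triangle = ½ × 32.1739 × 22.2 = $357.13 thousand.

$357.13 thousand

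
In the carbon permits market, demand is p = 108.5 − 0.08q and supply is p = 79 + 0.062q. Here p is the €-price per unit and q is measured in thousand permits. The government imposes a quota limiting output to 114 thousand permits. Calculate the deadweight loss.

€623.98 thousand

Competitive equilibrium: 108.5 − 0.08q = 79 + 0.062q → q* = 207.7465, p* = 91.8803.
At q = 114: demand price = 108.5 − 0.08·114 = 99.38; supply price = 79 + 0.062·114 = 86.068.
Δq = 207.7465 − 114 = 93.7465; wedge = 99.38 − 86.068 = 13.312.
DWL = ½ × 93.7465 × 13.312 = €623.98 thousand.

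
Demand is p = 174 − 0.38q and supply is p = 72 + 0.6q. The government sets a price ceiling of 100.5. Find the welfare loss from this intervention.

1568.73

Competitive equilibrium: 174 − 0.38q = 72 + 0.6q → q* = 104.08163, p* = 134.44898.
At the ceiling p = 100.5, quantity supplied = (100.5 − 72)/0.6 = 47.5.
Willingness to pay at q' = 47.5: 174 − 0.38·47.5 = 155.95.
Δq = 104.08163 − 47.5 = 56.58163; wedge = 155.95 − 100.5 = 55.45.
Welfare loss = ½ × 56.58163 × 55.45 = 1568.73.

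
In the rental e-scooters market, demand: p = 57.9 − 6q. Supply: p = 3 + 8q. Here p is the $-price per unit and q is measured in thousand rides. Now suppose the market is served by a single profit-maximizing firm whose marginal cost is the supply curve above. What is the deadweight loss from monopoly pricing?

$9.69 thousand

Competitive equilibrium: 57.9 − 6q = 3 + 8q → q* = 3.9214, p* = 34.3714.
Marginal revenue: MR = 57.9 − 12q. Set MR = MC: 57.9 − 12q = 3 + 8q → q_m = 2.745.
Price p_m = 57.9 − 6·2.745 = 41.43; MC(q_m) = 3 + 8·2.745 = 24.96.
Competitive q* = 3.9214, so Δq = 1.1764; wedge = 41.43 − 24.96 = 16.47.
Deadweight loss = ½ × 1.1764 × 16.47 = $9.69 thousand.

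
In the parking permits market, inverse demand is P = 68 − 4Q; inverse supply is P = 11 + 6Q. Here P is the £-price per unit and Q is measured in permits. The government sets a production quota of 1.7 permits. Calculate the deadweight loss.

Competitive equilibrium: 68 − 4Q = 11 + 6Q → Q* = 5.7, P* = 45.2.
At Q = 1.7: demand price = 68 − 4·1.7 = 61.2; supply price = 11 + 6·1.7 = 21.2.
ΔQ = 5.7 − 1.7 = 4; wedge = 61.2 − 21.2 = 40.
Welfare loss = ½ × 4 × 40 = £80.

£80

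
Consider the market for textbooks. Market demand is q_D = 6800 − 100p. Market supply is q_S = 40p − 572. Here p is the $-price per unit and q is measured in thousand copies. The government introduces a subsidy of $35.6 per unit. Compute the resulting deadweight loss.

$18105.14 thousand

In inverse form: demand p = 68 − 0.01q, supply p = 14.3 + 0.025q.
Competitive equilibrium: 68 − 0.01q = 14.3 + 0.025q → q* = 1534.2857, p* = 52.6571.
The subsidy lowers effective supply by 35.6: p = 0.025q − 21.3.
New quantity: 68 − 0.01q = 0.025q − 21.3 → q' = 2551.4286.
Overproduction Δq = 2551.4286 − 1534.2857 = 1017.1429; wedge = subsidy = 35.6.
Welfare loss = ½ × 1017.1429 × 35.6 = $18105.14 thousand.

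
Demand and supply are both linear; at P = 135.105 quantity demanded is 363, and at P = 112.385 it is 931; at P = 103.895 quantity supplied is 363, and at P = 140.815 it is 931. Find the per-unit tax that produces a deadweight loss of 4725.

31.5

Demand slope = (112.385 − 135.105)/(931 − 363) = −0.04, so P = 149.625 − 0.04Q.
Supply slope = (140.815 − 103.895)/(931 − 363) = 0.065, so P = 80.3 + 0.065Q.
Competitive equilibrium: 149.625 − 0.04Q = 80.3 + 0.065Q → Q* = 660.2381, P* = 123.2155.
A tax t gives ΔQ = t/0.105 and wedge t, so DWL = t²/0.21.
t²/0.21 = 4725 → t² = 992.25 → t = 31.5.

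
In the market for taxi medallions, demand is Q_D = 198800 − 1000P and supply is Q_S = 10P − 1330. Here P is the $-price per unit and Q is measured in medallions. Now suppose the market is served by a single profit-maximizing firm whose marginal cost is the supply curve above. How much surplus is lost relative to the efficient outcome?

In inverse form: demand P = 198.8 − 0.001Q, supply P = 133 + 0.1Q.
Competitive equilibrium: 198.8 − 0.001Q = 133 + 0.1Q → Q* = 651.4851, P* = 198.1485.
Marginal revenue: MR = 198.8 − 0.002Q. Set MR = MC: 198.8 − 0.002Q = 133 + 0.1Q → Q_m = 645.098.
Price P_m = 198.8 − 0.001·645.098 = 198.1549; MC(Q_m) = 133 + 0.1·645.098 = 197.5098.
Competitive Q* = 651.4851, so ΔQ = 6.3871; wedge = 198.1549 − 197.5098 = 0.6451.
The triangle = ½ × 6.3871 × 0.6451 = $2.06.

$2.06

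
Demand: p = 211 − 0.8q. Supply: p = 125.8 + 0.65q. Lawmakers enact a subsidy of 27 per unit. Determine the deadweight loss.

Competitive equilibrium: 211 − 0.8q = 125.8 + 0.65q → q* = 58.7586, p* = 163.9931.
The subsidy lowers effective supply by 27: p = 98.8 + 0.65q.
New quantity: 211 − 0.8q = 98.8 + 0.65q → q' = 77.3793.
Overproduction Δq = 77.3793 − 58.7586 = 18.6207; wedge = subsidy = 27.
DWL = ½ × 18.6207 × 27 = 251.38.

251.38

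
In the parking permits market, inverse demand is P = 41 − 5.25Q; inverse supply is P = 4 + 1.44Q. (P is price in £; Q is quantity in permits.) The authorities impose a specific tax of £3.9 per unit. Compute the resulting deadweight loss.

Competitive equilibrium: 41 − 5.25Q = 4 + 1.44Q → Q* = 5.5306, P* = 11.9641.
With the tax, the buyer price exceeds the seller price by 3.9: (41 − 5.25Q) − (4 + 1.44Q) = 3.9 → Q' = 4.9477.
ΔQ = 5.5306 − 4.9477 = 0.5829; the wedge equals the tax, 3.9.
The triangle = ½ × 0.5829 × 3.9 = £1.14.

£1.14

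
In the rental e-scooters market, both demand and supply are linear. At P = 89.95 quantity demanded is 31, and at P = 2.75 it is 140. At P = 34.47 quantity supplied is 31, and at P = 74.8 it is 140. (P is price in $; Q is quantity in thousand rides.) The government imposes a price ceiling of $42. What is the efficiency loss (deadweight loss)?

Demand slope = (2.75 − 89.95)/(140 − 31) = −0.8, so P = 114.75 − 0.8Q.
Supply slope = (74.8 − 34.47)/(140 − 31) = 0.37, so P = 23 + 0.37Q.
Competitive equilibrium: 114.75 − 0.8Q = 23 + 0.37Q → Q* = 78.4188, P* = 52.015.
At the ceiling P = 42, quantity supplied = (42 − 23)/0.37 = 51.3514.
Willingness to pay at Q' = 51.3514: 114.75 − 0.8·51.3514 = 73.6689.
ΔQ = 78.4188 − 51.3514 = 27.0674; wedge = 73.6689 − 42 = 31.6689.
The triangle = ½ × 27.0674 × 31.6689 = $428.60 thousand.

$428.60 thousand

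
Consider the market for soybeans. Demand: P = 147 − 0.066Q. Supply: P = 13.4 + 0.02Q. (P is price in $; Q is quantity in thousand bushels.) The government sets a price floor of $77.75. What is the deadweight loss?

$10933.35 thousand

Competitive equilibrium: 147 − 0.066Q = 13.4 + 0.02Q → Q* = 1553.48837, P* = 44.46977.
At the floor P = 77.75, quantity demanded = (147 − 77.75)/0.066 = 1049.24242.
Sellers' marginal cost at Q' = 1049.24242: 13.4 + 0.02·1049.24242 = 34.38485.
ΔQ = 1553.48837 − 1049.24242 = 504.24595; wedge = 77.75 − 34.38485 = 43.36515.
The triangle = ½ × 504.24595 × 43.36515 = $10933.35 thousand.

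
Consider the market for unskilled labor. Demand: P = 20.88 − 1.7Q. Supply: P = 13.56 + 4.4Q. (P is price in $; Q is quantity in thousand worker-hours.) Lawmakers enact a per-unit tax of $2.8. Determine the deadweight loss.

Competitive equilibrium: 20.88 − 1.7Q = 13.56 + 4.4Q → Q* = 1.2, P* = 18.84.
With the tax, the buyer price exceeds the seller price by 2.8: (20.88 − 1.7Q) − (13.56 + 4.4Q) = 2.8 → Q' = 0.741.
ΔQ = 1.2 − 0.741 = 0.459; the wedge equals the tax, 2.8.
Welfare loss = ½ × 0.459 × 2.8 = $0.64 thousand.

$0.64 thousand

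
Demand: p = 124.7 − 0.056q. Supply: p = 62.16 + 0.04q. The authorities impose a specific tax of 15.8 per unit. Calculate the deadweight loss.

Competitive equilibrium: 124.7 − 0.056q = 62.16 + 0.04q → q* = 651.4583, p* = 88.2183.
With the tax, the buyer price exceeds the seller price by 15.8: (124.7 − 0.056q) − (62.16 + 0.04q) = 15.8 → q' = 486.875.
Δq = 651.4583 − 486.875 = 164.5833; the wedge equals the tax, 15.8.
The triangle = ½ × 164.5833 × 15.8 = 1300.21.

1300.21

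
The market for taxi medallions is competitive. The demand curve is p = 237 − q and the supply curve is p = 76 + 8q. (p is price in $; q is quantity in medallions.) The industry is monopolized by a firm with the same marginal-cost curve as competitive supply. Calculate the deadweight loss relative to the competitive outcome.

$14.40

Competitive equilibrium: 237 − q = 76 + 8q → q* = 17.8889, p* = 219.1111.
Marginal revenue: MR = 237 − 2q. Set MR = MC: 237 − 2q = 76 + 8q → q_m = 16.1.
Price p_m = 237 − 1·16.1 = 220.9; MC(q_m) = 76 + 8·16.1 = 204.8.
Competitive q* = 17.8889, so Δq = 1.7889; wedge = 220.9 − 204.8 = 16.1.
The triangle = ½ × 1.7889 × 16.1 = $14.40.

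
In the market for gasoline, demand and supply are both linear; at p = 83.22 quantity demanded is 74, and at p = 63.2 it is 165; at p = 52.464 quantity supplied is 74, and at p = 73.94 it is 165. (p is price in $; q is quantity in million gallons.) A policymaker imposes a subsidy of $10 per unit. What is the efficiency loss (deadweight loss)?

$109.65 million

Demand slope = (63.2 − 83.22)/(165 − 74) = −0.22, so p = 99.5 − 0.22q.
Supply slope = (73.94 − 52.464)/(165 − 74) = 0.236, so p = 35 + 0.236q.
Competitive equilibrium: 99.5 − 0.22q = 35 + 0.236q → q* = 141.4474, p* = 68.3816.
The subsidy lowers effective supply by 10: p = 25 + 0.236q.
New quantity: 99.5 − 0.22q = 25 + 0.236q → q' = 163.3772.
Overproduction Δq = 163.3772 − 141.4474 = 21.9298; wedge = subsidy = 10.
DWL = ½ × 21.9298 × 10 = $109.65 million.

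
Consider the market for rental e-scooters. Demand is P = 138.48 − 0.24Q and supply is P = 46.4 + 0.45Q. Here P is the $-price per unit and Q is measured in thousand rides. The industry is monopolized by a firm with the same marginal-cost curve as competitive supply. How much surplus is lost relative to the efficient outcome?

$409.17 thousand

Competitive equilibrium: 138.48 − 0.24Q = 46.4 + 0.45Q → Q* = 133.4493, P* = 106.4522.
Marginal revenue: MR = 138.48 − 0.48Q. Set MR = MC: 138.48 − 0.48Q = 46.4 + 0.45Q → Q_m = 99.0108.
Price P_m = 138.48 − 0.24·99.0108 = 114.7174; MC(Q_m) = 46.4 + 0.45·99.0108 = 90.9549.
Competitive Q* = 133.4493, so ΔQ = 34.4385; wedge = 114.7174 − 90.9549 = 23.7625.
DWL = ½ × 34.4385 × 23.7625 = $409.17 thousand.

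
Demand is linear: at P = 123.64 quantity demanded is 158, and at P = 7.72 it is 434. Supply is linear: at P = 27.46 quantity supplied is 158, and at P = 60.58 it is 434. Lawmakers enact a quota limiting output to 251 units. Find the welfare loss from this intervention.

Demand slope = (7.72 − 123.64)/(434 − 158) = −0.42, so P = 190 − 0.42Q.
Supply slope = (60.58 − 27.46)/(434 − 158) = 0.12, so P = 8.5 + 0.12Q.
Competitive equilibrium: 190 − 0.42Q = 8.5 + 0.12Q → Q* = 336.1111, P* = 48.8333.
At Q = 251: demand price = 190 − 0.42·251 = 84.58; supply price = 8.5 + 0.12·251 = 38.62.
ΔQ = 336.1111 − 251 = 85.1111; wedge = 84.58 − 38.62 = 45.96.
Deadweight loss = ½ × 85.1111 × 45.96 = 1955.85.

1955.85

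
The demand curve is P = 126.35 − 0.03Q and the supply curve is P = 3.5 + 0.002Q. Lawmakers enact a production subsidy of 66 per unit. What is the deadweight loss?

Competitive equilibrium: 126.35 − 0.03Q = 3.5 + 0.002Q → Q* = 3839.0625, P* = 11.1781.
The subsidy lowers effective supply by 66: P = 0.002Q − 62.5.
New quantity: 126.35 − 0.03Q = 0.002Q − 62.5 → Q' = 5901.5625.
Overproduction ΔQ = 5901.5625 − 3839.0625 = 2062.5; wedge = subsidy = 66.
The triangle = ½ × 2062.5 × 66 = 68062.50.

68062.50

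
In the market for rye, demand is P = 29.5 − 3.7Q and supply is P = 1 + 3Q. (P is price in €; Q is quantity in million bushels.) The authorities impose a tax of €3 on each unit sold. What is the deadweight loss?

€0.67 million

Competitive equilibrium: 29.5 − 3.7Q = 1 + 3Q → Q* = 4.2537, P* = 13.7612.
With the tax, the buyer price exceeds the seller price by 3: (29.5 − 3.7Q) − (1 + 3Q) = 3 → Q' = 3.806.
ΔQ = 4.2537 − 3.806 = 0.4477; the wedge equals the tax, 3.
The triangle = ½ × 0.4477 × 3 = €0.67 million.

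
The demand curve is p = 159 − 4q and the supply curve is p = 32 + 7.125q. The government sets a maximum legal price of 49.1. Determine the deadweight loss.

452.14

Competitive equilibrium: 159 − 4q = 32 + 7.125q → q* = 11.4157, p* = 113.3371.
At the ceiling p = 49.1, quantity supplied = (49.1 − 32)/7.125 = 2.4.
Willingness to pay at q' = 2.4: 159 − 4·2.4 = 149.4.
Δq = 11.4157 − 2.4 = 9.0157; wedge = 149.4 − 49.1 = 100.3.
The triangle = ½ × 9.0157 × 100.3 = 452.14.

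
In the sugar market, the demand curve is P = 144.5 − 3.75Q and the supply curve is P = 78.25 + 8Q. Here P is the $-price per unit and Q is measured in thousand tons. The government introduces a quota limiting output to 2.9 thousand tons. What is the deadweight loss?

$44.05 thousand

Competitive equilibrium: 144.5 − 3.75Q = 78.25 + 8Q → Q* = 5.6383, P* = 123.3564.
At Q = 2.9: demand price = 144.5 − 3.75·2.9 = 133.625; supply price = 78.25 + 8·2.9 = 101.45.
ΔQ = 5.6383 − 2.9 = 2.7383; wedge = 133.625 − 101.45 = 32.175.
Welfare loss = ½ × 2.7383 × 32.175 = $44.05 thousand.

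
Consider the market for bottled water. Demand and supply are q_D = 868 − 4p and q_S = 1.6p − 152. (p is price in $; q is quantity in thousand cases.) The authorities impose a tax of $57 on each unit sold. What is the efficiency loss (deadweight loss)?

$1856.57 thousand

In inverse form: demand p = 217 − 0.25q, supply p = 95 + 0.625q.
Competitive equilibrium: 217 − 0.25q = 95 + 0.625q → q* = 139.4286, p* = 182.1429.
With the tax, the buyer price exceeds the seller price by 57: (217 − 0.25q) − (95 + 0.625q) = 57 → q' = 74.2857.
Δq = 139.4286 − 74.2857 = 65.1429; the wedge equals the tax, 57.
The triangle = ½ × 65.1429 × 57 = $1856.57 thousand.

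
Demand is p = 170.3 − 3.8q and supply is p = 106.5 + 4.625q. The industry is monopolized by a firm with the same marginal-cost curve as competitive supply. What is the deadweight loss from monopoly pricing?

Competitive equilibrium: 170.3 − 3.8q = 106.5 + 4.625q → q* = 7.5727, p* = 141.5237.
Marginal revenue: MR = 170.3 − 7.6q. Set MR = MC: 170.3 − 7.6q = 106.5 + 4.625q → q_m = 5.2188.
Price p_m = 170.3 − 3.8·5.2188 = 150.4686; MC(q_m) = 106.5 + 4.625·5.2188 = 130.637.
Competitive q* = 7.5727, so Δq = 2.3539; wedge = 150.4686 − 130.637 = 19.8316.
Welfare loss = ½ × 2.3539 × 19.8316 = 23.34.

23.34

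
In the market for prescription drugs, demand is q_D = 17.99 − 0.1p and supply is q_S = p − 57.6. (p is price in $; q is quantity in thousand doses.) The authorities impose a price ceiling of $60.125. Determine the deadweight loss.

$406.14 thousand

In inverse form: demand p = 179.9 − 10q, supply p = 57.6 + q.
Competitive equilibrium: 179.9 − 10q = 57.6 + q → q* = 11.1182, p* = 68.7182.
At the ceiling p = 60.125, quantity supplied = (60.125 − 57.6)/1 = 2.525.
Willingness to pay at q' = 2.525: 179.9 − 10·2.525 = 154.65.
Δq = 11.1182 − 2.525 = 8.5932; wedge = 154.65 − 60.125 = 94.525.
DWL = ½ × 8.5932 × 94.525 = $406.14 thousand.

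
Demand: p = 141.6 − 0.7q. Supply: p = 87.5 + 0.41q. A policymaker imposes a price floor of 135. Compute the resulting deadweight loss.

857.64

Competitive equilibrium: 141.6 − 0.7q = 87.5 + 0.41q → q* = 48.73874, p* = 107.48288.
At the floor p = 135, quantity demanded = (141.6 − 135)/0.7 = 9.42857.
Sellers' marginal cost at q' = 9.42857: 87.5 + 0.41·9.42857 = 91.36571.
Δq = 48.73874 − 9.42857 = 39.31017; wedge = 135 − 91.36571 = 43.63429.
DWL = ½ × 39.31017 × 43.63429 = 857.64.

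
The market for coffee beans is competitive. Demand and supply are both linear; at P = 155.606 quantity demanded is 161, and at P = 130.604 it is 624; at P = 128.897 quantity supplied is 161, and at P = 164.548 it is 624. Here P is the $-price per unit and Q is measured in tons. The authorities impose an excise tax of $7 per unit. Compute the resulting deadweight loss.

Demand slope = (130.604 − 155.606)/(624 − 161) = −0.054, so P = 164.3 − 0.054Q.
Supply slope = (164.548 − 128.897)/(624 − 161) = 0.077, so P = 116.5 + 0.077Q.
Competitive equilibrium: 164.3 − 0.054Q = 116.5 + 0.077Q → Q* = 364.8855, P* = 144.5962.
With the tax, the buyer price exceeds the seller price by 7: (164.3 − 0.054Q) − (116.5 + 0.077Q) = 7 → Q' = 311.4504.
ΔQ = 364.8855 − 311.4504 = 53.4351; the wedge equals the tax, 7.
Welfare loss = ½ × 53.4351 × 7 = $187.02.

$187.02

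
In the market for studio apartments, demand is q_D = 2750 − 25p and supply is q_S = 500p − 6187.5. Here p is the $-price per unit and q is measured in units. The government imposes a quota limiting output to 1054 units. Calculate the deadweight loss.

$33892.49

In inverse form: demand p = 110 − 0.04q, supply p = 12.375 + 0.002q.
Competitive equilibrium: 110 − 0.04q = 12.375 + 0.002q → q* = 2324.4048, p* = 17.0238.
At q = 1054: demand price = 110 − 0.04·1054 = 67.84; supply price = 12.375 + 0.002·1054 = 14.483.
Δq = 2324.4048 − 1054 = 1270.4048; wedge = 67.84 − 14.483 = 53.357.
DWL = ½ × 1270.4048 × 53.357 = $33892.49.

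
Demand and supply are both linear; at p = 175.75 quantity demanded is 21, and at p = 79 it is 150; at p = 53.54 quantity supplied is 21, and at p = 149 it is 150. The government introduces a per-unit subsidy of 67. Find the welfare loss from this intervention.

1506.38

Demand slope = (79 − 175.75)/(150 − 21) = −0.75, so p = 191.5 − 0.75q.
Supply slope = (149 − 53.54)/(150 − 21) = 0.74, so p = 38 + 0.74q.
Competitive equilibrium: 191.5 − 0.75q = 38 + 0.74q → q* = 103.0201, p* = 114.2349.
The subsidy lowers effective supply by 67: p = 0.74q − 29.
New quantity: 191.5 − 0.75q = 0.74q − 29 → q' = 147.9866.
Overproduction Δq = 147.9866 − 103.0201 = 44.9665; wedge = subsidy = 67.
Welfare loss = ½ × 44.9665 × 67 = 1506.38.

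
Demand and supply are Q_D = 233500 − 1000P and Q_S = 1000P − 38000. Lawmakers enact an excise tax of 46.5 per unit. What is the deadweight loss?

In inverse form: demand P = 233.5 − 0.001Q, supply P = 38 + 0.001Q.
Competitive equilibrium: 233.5 − 0.001Q = 38 + 0.001Q → Q* = 97750, P* = 135.75.
With the tax, the buyer price exceeds the seller price by 46.5: (233.5 − 0.001Q) − (38 + 0.001Q) = 46.5 → Q' = 74500.
ΔQ = 97750 − 74500 = 23250; the wedge equals the tax, 46.5.
DWL = ½ × 23250 × 46.5 = 540562.50.

540562.50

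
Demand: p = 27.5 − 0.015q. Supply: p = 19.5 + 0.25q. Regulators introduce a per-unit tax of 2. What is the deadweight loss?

Competitive equilibrium: 27.5 − 0.015q = 19.5 + 0.25q → q* = 30.1887, p* = 27.0472.
With the tax, the buyer price exceeds the seller price by 2: (27.5 − 0.015q) − (19.5 + 0.25q) = 2 → q' = 22.6415.
Δq = 30.1887 − 22.6415 = 7.5472; the wedge equals the tax, 2.
The triangle = ½ × 7.5472 × 2 = 7.55.

7.55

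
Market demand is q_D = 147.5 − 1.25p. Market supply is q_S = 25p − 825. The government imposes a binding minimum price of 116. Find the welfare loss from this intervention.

4090.72

In inverse form: demand p = 118 − 0.8q, supply p = 33 + 0.04q.
Competitive equilibrium: 118 − 0.8q = 33 + 0.04q → q* = 101.1905, p* = 37.0476.
At the floor p = 116, quantity demanded = (118 − 116)/0.8 = 2.5.
Sellers' marginal cost at q' = 2.5: 33 + 0.04·2.5 = 33.1.
Δq = 101.1905 − 2.5 = 98.6905; wedge = 116 − 33.1 = 82.9.
DWL = ½ × 98.6905 × 82.9 = 4090.72.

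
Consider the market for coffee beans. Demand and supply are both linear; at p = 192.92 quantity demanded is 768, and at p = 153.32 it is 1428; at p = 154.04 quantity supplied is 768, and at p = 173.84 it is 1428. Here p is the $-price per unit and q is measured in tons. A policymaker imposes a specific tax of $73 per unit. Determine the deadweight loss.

$29605.56

Demand slope = (153.32 − 192.92)/(1428 − 768) = −0.06, so p = 239 − 0.06q.
Supply slope = (173.84 − 154.04)/(1428 − 768) = 0.03, so p = 131 + 0.03q.
Competitive equilibrium: 239 − 0.06q = 131 + 0.03q → q* = 1200, p* = 167.
With the tax, the buyer price exceeds the seller price by 73: (239 − 0.06q) − (131 + 0.03q) = 73 → q' = 388.8889.
Δq = 1200 − 388.8889 = 811.1111; the wedge equals the tax, 73.
Welfare loss = ½ × 811.1111 × 73 = $29605.56.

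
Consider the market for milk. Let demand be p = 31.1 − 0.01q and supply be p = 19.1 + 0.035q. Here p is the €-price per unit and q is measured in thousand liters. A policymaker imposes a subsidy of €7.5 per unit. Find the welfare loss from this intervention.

Competitive equilibrium: 31.1 − 0.01q = 19.1 + 0.035q → q* = 266.6667, p* = 28.4333.
The subsidy lowers effective supply by 7.5: p = 11.6 + 0.035q.
New quantity: 31.1 − 0.01q = 11.6 + 0.035q → q' = 433.3333.
Overproduction Δq = 433.3333 − 266.6667 = 166.6666; wedge = subsidy = 7.5.
Deadweight loss = ½ × 166.6666 × 7.5 = €625 thousand.

€625 thousand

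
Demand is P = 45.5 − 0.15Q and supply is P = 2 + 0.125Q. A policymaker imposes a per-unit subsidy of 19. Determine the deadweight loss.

Competitive equilibrium: 45.5 − 0.15Q = 2 + 0.125Q → Q* = 158.1818, P* = 21.7727.
The subsidy lowers effective supply by 19: P = 0.125Q − 17.
New quantity: 45.5 − 0.15Q = 0.125Q − 17 → Q' = 227.2727.
Overproduction ΔQ = 227.2727 − 158.1818 = 69.0909; wedge = subsidy = 19.
Welfare loss = ½ × 69.0909 × 19 = 656.36.

656.36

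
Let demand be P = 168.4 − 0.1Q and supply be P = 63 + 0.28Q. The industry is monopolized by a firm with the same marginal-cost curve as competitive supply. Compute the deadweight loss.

Competitive equilibrium: 168.4 − 0.1Q = 63 + 0.28Q → Q* = 277.3684, P* = 140.6632.
Marginal revenue: MR = 168.4 − 0.2Q. Set MR = MC: 168.4 − 0.2Q = 63 + 0.28Q → Q_m = 219.5833.
Price P_m = 168.4 − 0.1·219.5833 = 146.4417; MC(Q_m) = 63 + 0.28·219.5833 = 124.4833.
Competitive Q* = 277.3684, so ΔQ = 57.7851; wedge = 146.4417 − 124.4833 = 21.9584.
Welfare loss = ½ × 57.7851 × 21.9584 = 634.43.

634.43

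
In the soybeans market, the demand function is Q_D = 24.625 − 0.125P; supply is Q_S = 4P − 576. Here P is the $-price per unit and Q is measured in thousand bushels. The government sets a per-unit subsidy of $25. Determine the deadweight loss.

In inverse form: demand P = 197 − 8Q, supply P = 144 + 0.25Q.
Competitive equilibrium: 197 − 8Q = 144 + 0.25Q → Q* = 6.4242, P* = 145.6061.
The subsidy lowers effective supply by 25: P = 119 + 0.25Q.
New quantity: 197 − 8Q = 119 + 0.25Q → Q' = 9.4545.
Overproduction ΔQ = 9.4545 − 6.4242 = 3.0303; wedge = subsidy = 25.
Welfare loss = ½ × 3.0303 × 25 = $37.88 thousand.

$37.88 thousand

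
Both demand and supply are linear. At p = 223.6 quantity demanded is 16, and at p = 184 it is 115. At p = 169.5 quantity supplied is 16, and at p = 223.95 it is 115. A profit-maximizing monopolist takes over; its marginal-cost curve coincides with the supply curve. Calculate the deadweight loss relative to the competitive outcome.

Demand slope = (184 − 223.6)/(115 − 16) = −0.4, so p = 230 − 0.4q.
Supply slope = (223.95 − 169.5)/(115 − 16) = 0.55, so p = 160.7 + 0.55q.
Competitive equilibrium: 230 − 0.4q = 160.7 + 0.55q → q* = 72.94737, p* = 200.82105.
Marginal revenue: MR = 230 − 0.8q. Set MR = MC: 230 − 0.8q = 160.7 + 0.55q → q_m = 51.33333.
Price p_m = 230 − 0.4·51.33333 = 209.46667; MC(q_m) = 160.7 + 0.55·51.33333 = 188.93333.
Competitive q* = 72.94737, so Δq = 21.61404; wedge = 209.46667 − 188.93333 = 20.53334.
DWL = ½ × 21.61404 × 20.53334 = 221.90.

221.90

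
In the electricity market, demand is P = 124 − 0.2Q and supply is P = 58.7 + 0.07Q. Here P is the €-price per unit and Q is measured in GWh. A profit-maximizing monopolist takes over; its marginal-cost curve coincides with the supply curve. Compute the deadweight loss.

Competitive equilibrium: 124 − 0.2Q = 58.7 + 0.07Q → Q* = 241.8519, P* = 75.6296.
Marginal revenue: MR = 124 − 0.4Q. Set MR = MC: 124 − 0.4Q = 58.7 + 0.07Q → Q_m = 138.9362.
Price P_m = 124 − 0.2·138.9362 = 96.2128; MC(Q_m) = 58.7 + 0.07·138.9362 = 68.4255.
Competitive Q* = 241.8519, so ΔQ = 102.9157; wedge = 96.2128 − 68.4255 = 27.7873.
DWL = ½ × 102.9157 × 27.7873 = €1429.87.

€1429.87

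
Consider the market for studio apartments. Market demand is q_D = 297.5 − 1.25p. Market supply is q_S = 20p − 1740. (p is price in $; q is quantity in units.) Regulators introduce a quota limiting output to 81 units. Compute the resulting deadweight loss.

In inverse form: demand p = 238 − 0.8q, supply p = 87 + 0.05q.
Competitive equilibrium: 238 − 0.8q = 87 + 0.05q → q* = 177.6471, p* = 95.8824.
At q = 81: demand price = 238 − 0.8·81 = 173.2; supply price = 87 + 0.05·81 = 91.05.
Δq = 177.6471 − 81 = 96.6471; wedge = 173.2 − 91.05 = 82.15.
Deadweight loss = ½ × 96.6471 × 82.15 = $3969.78.

$3969.78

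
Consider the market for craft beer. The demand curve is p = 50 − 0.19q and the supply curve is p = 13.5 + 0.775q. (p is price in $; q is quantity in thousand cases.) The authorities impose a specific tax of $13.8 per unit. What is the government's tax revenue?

Competitive equilibrium: 50 − 0.19q = 13.5 + 0.775q → q* = 37.8238, p* = 42.8135.
With the tax, the buyer price exceeds the seller price by 13.8: (50 − 0.19q) − (13.5 + 0.775q) = 13.8 → q' = 23.5233.
Tax revenue = 13.8 × 23.5233 = $324.62 thousand.

$324.62 thousand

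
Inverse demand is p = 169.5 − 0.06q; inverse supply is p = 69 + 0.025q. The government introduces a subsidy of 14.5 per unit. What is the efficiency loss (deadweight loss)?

1236.76

Competitive equilibrium: 169.5 − 0.06q = 69 + 0.025q → q* = 1182.35294, p* = 98.55882.
The subsidy lowers effective supply by 14.5: p = 54.5 + 0.025q.
New quantity: 169.5 − 0.06q = 54.5 + 0.025q → q' = 1352.94118.
Overproduction Δq = 1352.94118 − 1182.35294 = 170.58824; wedge = subsidy = 14.5.
Deadweight loss = ½ × 170.58824 × 14.5 = 1236.76.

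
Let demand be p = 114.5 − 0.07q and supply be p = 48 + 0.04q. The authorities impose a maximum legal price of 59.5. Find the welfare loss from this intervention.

5528.48

Competitive equilibrium: 114.5 − 0.07q = 48 + 0.04q → q* = 604.5455, p* = 72.1818.
At the ceiling p = 59.5, quantity supplied = (59.5 − 48)/0.04 = 287.5.
Willingness to pay at q' = 287.5: 114.5 − 0.07·287.5 = 94.375.
Δq = 604.5455 − 287.5 = 317.0455; wedge = 94.375 − 59.5 = 34.875.
Deadweight loss = ½ × 317.0455 × 34.875 = 5528.48.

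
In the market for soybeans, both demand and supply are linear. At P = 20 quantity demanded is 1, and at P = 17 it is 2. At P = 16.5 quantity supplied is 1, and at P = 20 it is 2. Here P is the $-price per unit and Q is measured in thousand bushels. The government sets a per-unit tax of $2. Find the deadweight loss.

$0.31 thousand

Demand slope = (17 − 20)/(2 − 1) = −3, so P = 23 − 3Q.
Supply slope = (20 − 16.5)/(2 − 1) = 3.5, so P = 13 + 3.5Q.
Competitive equilibrium: 23 − 3Q = 13 + 3.5Q → Q* = 1.5385, P* = 18.3846.
With the tax, the buyer price exceeds the seller price by 2: (23 − 3Q) − (13 + 3.5Q) = 2 → Q' = 1.2308.
ΔQ = 1.5385 − 1.2308 = 0.3077; the wedge equals the tax, 2.
Welfare loss = ½ × 0.3077 × 2 = $0.31 thousand.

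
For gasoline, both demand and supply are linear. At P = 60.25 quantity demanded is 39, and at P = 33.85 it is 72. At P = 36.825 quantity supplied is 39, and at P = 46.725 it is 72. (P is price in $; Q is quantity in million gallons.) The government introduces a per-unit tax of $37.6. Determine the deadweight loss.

Demand slope = (33.85 − 60.25)/(72 − 39) = −0.8, so P = 91.45 − 0.8Q.
Supply slope = (46.725 − 36.825)/(72 − 39) = 0.3, so P = 25.125 + 0.3Q.
Competitive equilibrium: 91.45 − 0.8Q = 25.125 + 0.3Q → Q* = 60.2955, P* = 43.2136.
With the tax, the buyer price exceeds the seller price by 37.6: (91.45 − 0.8Q) − (25.125 + 0.3Q) = 37.6 → Q' = 26.1136.
ΔQ = 60.2955 − 26.1136 = 34.1819; the wedge equals the tax, 37.6.
DWL = ½ × 34.1819 × 37.6 = $642.62 million.

$642.62 million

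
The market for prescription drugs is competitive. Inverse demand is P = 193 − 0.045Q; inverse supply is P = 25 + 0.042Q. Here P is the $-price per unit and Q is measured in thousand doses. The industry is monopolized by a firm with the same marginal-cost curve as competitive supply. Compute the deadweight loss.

Competitive equilibrium: 193 − 0.045Q = 25 + 0.042Q → Q* = 1931.03448, P* = 106.10345.
Marginal revenue: MR = 193 − 0.09Q. Set MR = MC: 193 − 0.09Q = 25 + 0.042Q → Q_m = 1272.72727.
Price P_m = 193 − 0.045·1272.72727 = 135.72727; MC(Q_m) = 25 + 0.042·1272.72727 = 78.45455.
Competitive Q* = 1931.03448, so ΔQ = 658.30721; wedge = 135.72727 − 78.45455 = 57.27272.
Deadweight loss = ½ × 658.30721 × 57.27272 = $18851.52 thousand.

$18851.52 thousand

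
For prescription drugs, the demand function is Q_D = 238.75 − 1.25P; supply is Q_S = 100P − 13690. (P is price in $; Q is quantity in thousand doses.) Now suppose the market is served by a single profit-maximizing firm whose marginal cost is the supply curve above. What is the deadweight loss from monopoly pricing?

$446.07 thousand

In inverse form: demand P = 191 − 0.8Q, supply P = 136.9 + 0.01Q.
Competitive equilibrium: 191 − 0.8Q = 136.9 + 0.01Q → Q* = 66.7901, P* = 137.5679.
Marginal revenue: MR = 191 − 1.6Q. Set MR = MC: 191 − 1.6Q = 136.9 + 0.01Q → Q_m = 33.6025.
Price P_m = 191 − 0.8·33.6025 = 164.118; MC(Q_m) = 136.9 + 0.01·33.6025 = 137.236.
Competitive Q* = 66.7901, so ΔQ = 33.1876; wedge = 164.118 − 137.236 = 26.882.
The triangle = ½ × 33.1876 × 26.882 = $446.07 thousand.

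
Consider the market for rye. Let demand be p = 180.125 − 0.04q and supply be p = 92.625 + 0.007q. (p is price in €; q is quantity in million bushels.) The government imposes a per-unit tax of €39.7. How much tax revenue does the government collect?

Competitive equilibrium: 180.125 − 0.04q = 92.625 + 0.007q → q* = 1861.70213, p* = 105.65691.
With the tax, the buyer price exceeds the seller price by 39.7: (180.125 − 0.04q) − (92.625 + 0.007q) = 39.7 → q' = 1017.02128.
Tax revenue = 39.7 × 1017.02128 = €40375.74 million.

€40375.74 million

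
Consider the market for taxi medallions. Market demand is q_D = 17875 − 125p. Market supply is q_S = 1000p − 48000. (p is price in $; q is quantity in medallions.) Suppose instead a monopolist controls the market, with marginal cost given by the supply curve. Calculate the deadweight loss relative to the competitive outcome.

In inverse form: demand p = 143 − 0.008q, supply p = 48 + 0.001q.
Competitive equilibrium: 143 − 0.008q = 48 + 0.001q → q* = 10555.555556, p* = 58.555556.
Marginal revenue: MR = 143 − 0.016q. Set MR = MC: 143 − 0.016q = 48 + 0.001q → q_m = 5588.235294.
Price p_m = 143 − 0.008·5588.235294 = 98.294118; MC(q_m) = 48 + 0.001·5588.235294 = 53.588235.
Competitive q* = 10555.555556, so Δq = 4967.320262; wedge = 98.294118 − 53.588235 = 44.705883.
The triangle = ½ × 4967.320262 × 44.705883 = $111034.22.

$111034.22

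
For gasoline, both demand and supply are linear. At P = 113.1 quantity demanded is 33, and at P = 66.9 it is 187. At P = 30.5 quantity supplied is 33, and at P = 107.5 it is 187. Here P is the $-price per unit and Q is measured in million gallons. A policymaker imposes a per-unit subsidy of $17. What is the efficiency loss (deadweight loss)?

$180.625 million

Demand slope = (66.9 − 113.1)/(187 − 33) = −0.3, so P = 123 − 0.3Q.
Supply slope = (107.5 − 30.5)/(187 − 33) = 0.5, so P = 14 + 0.5Q.
Competitive equilibrium: 123 − 0.3Q = 14 + 0.5Q → Q* = 136.25, P* = 82.125.
The subsidy lowers effective supply by 17: P = 0.5Q − 3.
New quantity: 123 − 0.3Q = 0.5Q − 3 → Q' = 157.5.
Overproduction ΔQ = 157.5 − 136.25 = 21.25; wedge = subsidy = 17.
Welfare loss = ½ × 21.25 × 17 = $180.625 million.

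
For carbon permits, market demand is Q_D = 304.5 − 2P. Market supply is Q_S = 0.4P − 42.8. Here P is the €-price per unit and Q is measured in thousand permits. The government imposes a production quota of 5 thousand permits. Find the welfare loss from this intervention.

€152.51 thousand

In inverse form: demand P = 152.25 − 0.5Q, supply P = 107 + 2.5Q.
Competitive equilibrium: 152.25 − 0.5Q = 107 + 2.5Q → Q* = 15.0833, P* = 144.7083.
At Q = 5: demand price = 152.25 − 0.5·5 = 149.75; supply price = 107 + 2.5·5 = 119.5.
ΔQ = 15.0833 − 5 = 10.0833; wedge = 149.75 − 119.5 = 30.25.
DWL = ½ × 10.0833 × 30.25 = €152.51 thousand.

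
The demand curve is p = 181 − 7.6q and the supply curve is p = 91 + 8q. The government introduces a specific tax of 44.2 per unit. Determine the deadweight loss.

Competitive equilibrium: 181 − 7.6q = 91 + 8q → q* = 5.7692, p* = 137.1538.
With the tax, the buyer price exceeds the seller price by 44.2: (181 − 7.6q) − (91 + 8q) = 44.2 → q' = 2.9359.
Δq = 5.7692 − 2.9359 = 2.8333; the wedge equals the tax, 44.2.
The triangle = ½ × 2.8333 × 44.2 = 62.62.

62.62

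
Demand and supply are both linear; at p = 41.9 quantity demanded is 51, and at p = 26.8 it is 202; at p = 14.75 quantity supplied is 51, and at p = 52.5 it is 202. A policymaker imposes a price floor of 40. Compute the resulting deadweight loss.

600.36

Demand slope = (26.8 − 41.9)/(202 − 51) = −0.1, so p = 47 − 0.1q.
Supply slope = (52.5 − 14.75)/(202 − 51) = 0.25, so p = 2 + 0.25q.
Competitive equilibrium: 47 − 0.1q = 2 + 0.25q → q* = 128.5714, p* = 34.1429.
At the floor p = 40, quantity demanded = (47 − 40)/0.1 = 70.
Sellers' marginal cost at q' = 70: 2 + 0.25·70 = 19.5.
Δq = 128.5714 − 70 = 58.5714; wedge = 40 − 19.5 = 20.5.
Deadweight loss = ½ × 58.5714 × 20.5 = 600.36.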